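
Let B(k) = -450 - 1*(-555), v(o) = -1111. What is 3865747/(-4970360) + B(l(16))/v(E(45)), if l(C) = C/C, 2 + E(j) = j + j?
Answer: -4816732717/5522069960 ≈ -0.87227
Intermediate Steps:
E(j) = -2 + 2*j (E(j) = -2 + (j + j) = -2 + 2*j)
l(C) = 1
B(k) = 105 (B(k) = -450 + 555 = 105)
3865747/(-4970360) + B(l(16))/v(E(45)) = 3865747/(-4970360) + 105/(-1111) = 3865747*(-1/4970360) + 105*(-1/1111) = -3865747/4970360 - 105/1111 = -4816732717/5522069960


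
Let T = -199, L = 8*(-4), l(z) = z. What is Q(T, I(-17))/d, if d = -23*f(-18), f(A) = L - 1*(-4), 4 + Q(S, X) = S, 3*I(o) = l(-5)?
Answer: -29/92 ≈ -0.31522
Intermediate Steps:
I(o) = -5/3 (I(o) = (⅓)*(-5) = -5/3)
L = -32
Q(S, X) = -4 + S
f(A) = -28 (f(A) = -32 - 1*(-4) = -32 + 4 = -28)
d = 644 (d = -23*(-28) = 644)
Q(T, I(-17))/d = (-4 - 199)/644 = -203*1/644 = -29/92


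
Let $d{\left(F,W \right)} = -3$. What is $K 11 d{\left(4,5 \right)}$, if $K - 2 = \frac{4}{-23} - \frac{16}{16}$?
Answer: $- \frac{627}{23} \approx -27.261$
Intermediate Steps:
$K = \frac{19}{23}$ ($K = 2 + \left(\frac{4}{-23} - \frac{16}{16}\right) = 2 + \left(4 \left(- \frac{1}{23}\right) - 1\right) = 2 - \frac{27}{23} = \frac{19}{23} \approx 0.82609$)
$K 11 d{\left(4,5 \right)} = \frac{19}{23} \cdot 11 \left(-3\right) = \frac{209}{23} \left(-3\right) = - \frac{627}{23}$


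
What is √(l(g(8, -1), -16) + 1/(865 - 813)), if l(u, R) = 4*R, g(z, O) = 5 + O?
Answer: I*√43251/26 ≈ 7.9988*I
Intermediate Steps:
√(l(g(8, -1), -16) + 1/(865 - 813)) = √(4*(-16) + 1/(865 - 813)) = √(-64 + 1/52) = √(-3327/52) = I*√43251/26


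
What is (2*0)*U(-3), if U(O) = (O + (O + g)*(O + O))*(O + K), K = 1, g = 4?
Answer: 0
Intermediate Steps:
U(O) = (1 + O)*(O + 2*O*(4 + O)) (U(O) = (O + (O + 4)*(O + O))*(O + 1) = (O + (4 + O)*(2*O))*(1 + O) = (O + 2*O*(4 + O))*(1 + O) = (1 + O)*(O + 2*O*(4 + O)))
(2*0)*U(-3) = (2*0)*(-3*(9 + 2*(-3)² + 11*(-3))) = 0*(-3*(9 + 2*9 - 33)) = 0*(-3*(9 + 18 - 33)) = 0*(-3*(-6)) = 0*18 = 0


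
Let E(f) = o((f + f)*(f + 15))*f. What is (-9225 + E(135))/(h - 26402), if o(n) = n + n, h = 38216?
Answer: 3641925/3938 ≈ 924.82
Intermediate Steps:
o(n) = 2*n
E(f) = 4*f²*(15 + f) (E(f) = (2*((f + f)*(f + 15)))*f = (2*((2*f)*(15 + f)))*f = (2*(2*f*(15 + f)))*f = (4*f*(15 + f))*f = 4*f²*(15 + f))
(-9225 + E(135))/(h - 26402) = (-9225 + 4*135²*(15 + 135))/(38216 - 26402) = (-9225 + 4*18225*150)/11814 = (-9225 + 10935000)*(1/11814) = 10925775*(1/11814) = 3641925/3938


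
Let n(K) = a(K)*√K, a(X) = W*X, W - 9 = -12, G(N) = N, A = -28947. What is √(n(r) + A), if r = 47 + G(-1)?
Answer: √(-28947 - 138*√46) ≈ 172.87*I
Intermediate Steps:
W = -3 (W = 9 - 12 = -3)
a(X) = -3*X
r = 46 (r = 47 - 1 = 46)
n(K) = -3*K^(3/2) (n(K) = (-3*K)*√K = -3*K^(3/2))
√(n(r) + A) = √(-138*√46 - 28947) = √(-28947 - 138*√46)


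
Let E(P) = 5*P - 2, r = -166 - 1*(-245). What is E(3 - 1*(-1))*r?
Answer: 1422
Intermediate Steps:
r = 79 (r = -166 + 245 = 79)
E(P) = -2 + 5*P
E(3 - 1*(-1))*r = (-2 + 5*(3 - 1*(-1)))*79 = (-2 + 5*(3 + 1))*79 = (-2 + 5*4)*79 = (-2 + 20)*79 = 18*79 = 1422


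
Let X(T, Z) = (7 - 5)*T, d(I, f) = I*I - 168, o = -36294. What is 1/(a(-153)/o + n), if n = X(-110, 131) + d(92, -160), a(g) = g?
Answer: 12098/97703499 ≈ 0.00012382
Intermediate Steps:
d(I, f) = -168 + I² (d(I, f) = I² - 168 = -168 + I²)
X(T, Z) = 2*T
n = 8076 (n = 2*(-110) + (-168 + 92²) = -220 + (-168 + 8464) = -220 + 8296 = 8076)
1/(a(-153)/o + n) = 1/(-153/(-36294) + 8076) = 1/(-153*(-1/36294) + 8076) = 1/(51/12098 + 8076) = 1/(97703499/12098) = 12098/97703499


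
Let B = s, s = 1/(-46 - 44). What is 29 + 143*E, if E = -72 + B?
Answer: -924173/90 ≈ -10269.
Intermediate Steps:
s = -1/90 (s = 1/(-90) = -1/90 ≈ -0.011111)
B = -1/90 ≈ -0.011111
E = -6481/90 (E = -72 - 1/90 = -6481/90 ≈ -72.011)
29 + 143*E = 29 + 143*(-6481/90) = 29 - 926783/90 = -924173/90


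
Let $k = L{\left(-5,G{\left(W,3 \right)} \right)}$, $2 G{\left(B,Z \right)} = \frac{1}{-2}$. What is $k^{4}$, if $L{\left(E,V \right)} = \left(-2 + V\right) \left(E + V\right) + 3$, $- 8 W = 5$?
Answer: $\frac{3154956561}{65536} \approx 48141.0$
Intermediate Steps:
$W = - \frac{5}{8}$ ($W = \left(- \frac{1}{8}\right) 5 = - \frac{5}{8} \approx -0.625$)
$G{\left(B,Z \right)} = - \frac{1}{4}$ ($G{\left(B,Z \right)} = \frac{1}{2 \left(-2\right)} = \frac{1}{2} \left(- \frac{1}{2}\right) = - \frac{1}{4}$)
$L{\left(E,V \right)} = 3 + \left(-2 + V\right) \left(E + V\right)$
$k = \frac{237}{16}$ ($k = 3 + \left(- \frac{1}{4}\right)^{2} - -10 - - \frac{1}{2} - - \frac{5}{4} = 3 + \frac{1}{16} + 10 + \frac{1}{2} + \frac{5}{4} = \frac{237}{16} \approx 14.813$)
$k^{4} = \left(\frac{237}{16}\right)^{4} = \frac{3154956561}{65536}$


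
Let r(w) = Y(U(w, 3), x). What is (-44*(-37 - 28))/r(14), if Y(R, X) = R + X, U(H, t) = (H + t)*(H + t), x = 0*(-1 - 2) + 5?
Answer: 1430/147 ≈ 9.7279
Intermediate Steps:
x = 5 (x = 0*(-3) + 5 = 0 + 5 = 5)
U(H, t) = (H + t)**2
r(w) = 5 + (3 + w)**2 (r(w) = (w + 3)**2 + 5 = (3 + w)**2 + 5 = 5 + (3 + w)**2)
(-44*(-37 - 28))/r(14) = (-44*(-37 - 28))/(5 + (3 + 14)**2) = (-44*(-65))/(5 + 17**2) = 2860/(5 + 289) = 2860/294 = 2860*(1/294) = 1430/147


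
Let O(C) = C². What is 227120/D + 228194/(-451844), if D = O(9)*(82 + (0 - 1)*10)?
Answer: 89165477/2319678 ≈ 38.439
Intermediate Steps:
D = 5832 (D = 9²*(82 + (0 - 1)*10) = 81*(82 - 1*10) = 81*(82 - 10) = 81*72 = 5832)
227120/D + 228194/(-451844) = 227120/5832 + 228194/(-451844) = 227120*(1/5832) + 228194*(-1/451844) = 28390/729 - 1607/3182 = 89165477/2319678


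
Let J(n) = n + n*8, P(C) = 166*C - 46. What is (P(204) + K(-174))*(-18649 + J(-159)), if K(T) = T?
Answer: -675571520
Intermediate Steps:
P(C) = -46 + 166*C
J(n) = 9*n (J(n) = n + 8*n = 9*n)
(P(204) + K(-174))*(-18649 + J(-159)) = ((-46 + 166*204) - 174)*(-18649 + 9*(-159)) = ((-46 + 33864) - 174)*(-18649 - 1431) = (33818 - 174)*(-20080) = 33644*(-20080) = -675571520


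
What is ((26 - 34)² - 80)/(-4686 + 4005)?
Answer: 16/681 ≈ 0.023495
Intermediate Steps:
((26 - 34)² - 80)/(-4686 + 4005) = ((-8)² - 80)/(-681) = (64 - 80)*(-1/681) = -16*(-1/681) = 16/681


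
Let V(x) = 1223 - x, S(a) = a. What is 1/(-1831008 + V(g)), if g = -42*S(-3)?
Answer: -1/1829911 ≈ -5.4647e-7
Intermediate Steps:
g = 126 (g = -42*(-3) = 126)
1/(-1831008 + V(g)) = 1/(-1831008 + (1223 - 1*126)) = 1/(-1831008 + (1223 - 126)) = 1/(-1831008 + 1097) = 1/(-1829911) = -1/1829911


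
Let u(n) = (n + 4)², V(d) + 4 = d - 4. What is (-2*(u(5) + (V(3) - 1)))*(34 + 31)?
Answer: -9750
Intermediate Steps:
V(d) = -8 + d (V(d) = -4 + (d - 4) = -4 + (-4 + d) = -8 + d)
u(n) = (4 + n)²
(-2*(u(5) + (V(3) - 1)))*(34 + 31) = (-2*((4 + 5)² + ((-8 + 3) - 1)))*(34 + 31) = -2*(9² + (-5 - 1))*65 = -2*(81 - 6)*65 = -2*75*65 = -150*65 = -9750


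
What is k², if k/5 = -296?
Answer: 2190400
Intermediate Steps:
k = -1480 (k = 5*(-296) = -1480)
k² = (-1480)² = 2190400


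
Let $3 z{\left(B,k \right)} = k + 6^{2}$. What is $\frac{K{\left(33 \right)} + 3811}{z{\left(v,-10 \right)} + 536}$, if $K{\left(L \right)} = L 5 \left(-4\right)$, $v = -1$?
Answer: $\frac{9453}{1634} \approx 5.7852$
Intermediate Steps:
$K{\left(L \right)} = - 20 L$ ($K{\left(L \right)} = 5 L \left(-4\right) = - 20 L$)
$z{\left(B,k \right)} = 12 + \frac{k}{3}$ ($z{\left(B,k \right)} = \frac{k + 6^{2}}{3} = \frac{k + 36}{3} = \frac{36 + k}{3} = 12 + \frac{k}{3}$)
$\frac{K{\left(33 \right)} + 3811}{z{\left(v,-10 \right)} + 536} = \frac{\left(-20\right) 33 + 3811}{\left(12 + \frac{1}{3} \left(-10\right)\right) + 536} = \frac{-660 + 3811}{\left(12 - \frac{10}{3}\right) + 536} = \frac{3151}{\frac{26}{3} + 536} = \frac{3151}{\frac{1634}{3}} = 3151 \cdot \frac{3}{1634} = \frac{9453}{1634}$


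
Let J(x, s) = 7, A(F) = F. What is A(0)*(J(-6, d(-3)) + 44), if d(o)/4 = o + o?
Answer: 0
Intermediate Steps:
d(o) = 8*o (d(o) = 4*(o + o) = 4*(2*o) = 8*o)
A(0)*(J(-6, d(-3)) + 44) = 0*(7 + 44) = 0*51 = 0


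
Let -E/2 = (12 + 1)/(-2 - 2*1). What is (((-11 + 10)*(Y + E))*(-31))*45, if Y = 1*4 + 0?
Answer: 29295/2 ≈ 14648.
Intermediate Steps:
Y = 4 (Y = 4 + 0 = 4)
E = 13/2 (E = -2*(12 + 1)/(-2 - 2*1) = -26/(-2 - 2) = -26/(-4) = -26*(-1)/4 = -2*(-13/4) = 13/2 ≈ 6.5000)
(((-11 + 10)*(Y + E))*(-31))*45 = (((-11 + 10)*(4 + 13/2))*(-31))*45 = (-1*21/2*(-31))*45 = -21/2*(-31)*45 = (651/2)*45 = 29295/2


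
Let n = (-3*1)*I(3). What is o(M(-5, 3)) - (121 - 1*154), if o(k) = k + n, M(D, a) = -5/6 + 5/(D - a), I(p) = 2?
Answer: 613/24 ≈ 25.542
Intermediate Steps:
M(D, a) = -⅚ + 5/(D - a) (M(D, a) = -5*⅙ + 5/(D - a) = -⅚ + 5/(D - a))
n = -6 (n = -3*1*2 = -3*2 = -6)
o(k) = -6 + k (o(k) = k - 6 = -6 + k)
o(M(-5, 3)) - (121 - 1*154) = (-6 + 5*(6 + 3 - 1*(-5))/(6*(-5 - 1*3))) - (121 - 1*154) = (-6 + 5*(6 + 3 + 5)/(6*(-5 - 3))) - (121 - 154) = (-6 + (⅚)*14/(-8)) - 1*(-33) = (-6 + (⅚)*(-⅛)*14) + 33 = (-6 - 35/24) + 33 = -179/24 + 33 = 613/24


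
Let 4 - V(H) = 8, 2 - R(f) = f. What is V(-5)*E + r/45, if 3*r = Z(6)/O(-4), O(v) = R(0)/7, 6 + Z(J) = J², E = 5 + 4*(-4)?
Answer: 403/9 ≈ 44.778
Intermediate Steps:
E = -11 (E = 5 - 16 = -11)
R(f) = 2 - f
Z(J) = -6 + J²
O(v) = 2/7 (O(v) = (2 - 1*0)/7 = (2 + 0)*(⅐) = 2*(⅐) = 2/7)
r = 35 (r = ((-6 + 6²)/(2/7))/3 = ((-6 + 36)*(7/2))/3 = (30*(7/2))/3 = (⅓)*105 = 35)
V(H) = -4 (V(H) = 4 - 1*8 = 4 - 8 = -4)
V(-5)*E + r/45 = -4*(-11) + 35/45 = 44 + 35*(1/45) = 44 + 7/9 = 403/9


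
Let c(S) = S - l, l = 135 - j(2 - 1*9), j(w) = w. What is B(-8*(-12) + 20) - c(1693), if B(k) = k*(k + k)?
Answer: 25361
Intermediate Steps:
l = 142 (l = 135 - (2 - 1*9) = 135 - (2 - 9) = 135 - 1*(-7) = 135 + 7 = 142)
B(k) = 2*k² (B(k) = k*(2*k) = 2*k²)
c(S) = -142 + S (c(S) = S - 1*142 = S - 142 = -142 + S)
B(-8*(-12) + 20) - c(1693) = 2*(-8*(-12) + 20)² - (-142 + 1693) = 2*(96 + 20)² - 1*1551 = 2*116² - 1551 = 2*13456 - 1551 = 26912 - 1551 = 25361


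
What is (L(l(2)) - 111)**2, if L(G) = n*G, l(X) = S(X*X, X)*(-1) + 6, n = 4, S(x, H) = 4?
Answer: 10609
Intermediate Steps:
l(X) = 2 (l(X) = 4*(-1) + 6 = -4 + 6 = 2)
L(G) = 4*G
(L(l(2)) - 111)**2 = (4*2 - 111)**2 = (8 - 111)**2 = (-103)**2 = 10609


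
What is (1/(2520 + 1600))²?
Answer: 1/16974400 ≈ 5.8912e-8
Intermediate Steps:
(1/(2520 + 1600))² = (1/4120)² = 1/16974400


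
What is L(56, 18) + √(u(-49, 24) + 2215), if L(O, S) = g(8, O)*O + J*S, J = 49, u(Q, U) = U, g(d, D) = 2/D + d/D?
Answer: 892 + √2239 ≈ 939.32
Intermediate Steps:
L(O, S) = 10 + 49*S (L(O, S) = ((2 + 8)/O)*O + 49*S = (10/O)*O + 49*S = 10 + 49*S)
L(56, 18) + √(u(-49, 24) + 2215) = (10 + 49*18) + √(24 + 2215) = (10 + 882) + √2239 = 892 + √2239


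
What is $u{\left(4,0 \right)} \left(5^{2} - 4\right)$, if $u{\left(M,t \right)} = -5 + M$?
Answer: $-21$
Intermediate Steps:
$u{\left(4,0 \right)} \left(5^{2} - 4\right) = \left(-5 + 4\right) \left(5^{2} - 4\right) = - (25 - 4) = \left(-1\right) 21 = -21$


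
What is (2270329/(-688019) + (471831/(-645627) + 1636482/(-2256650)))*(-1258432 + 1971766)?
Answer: -9291409051362711057834/2738831013059075 ≈ -3.3925e+6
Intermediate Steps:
(2270329/(-688019) + (471831/(-645627) + 1636482/(-2256650)))*(-1258432 + 1971766) = (2270329*(-1/688019) + (471831*(-1/645627) + 1636482*(-1/2256650)))*713334 = (-2270329/688019 + (-157277/215209 - 818241/1128325))*713334 = (-2270329/688019 - 353552398394/242825694925)*713334 = -794544984724021811/167068691796603575*713334 = -9291409051362711057834/2738831013059075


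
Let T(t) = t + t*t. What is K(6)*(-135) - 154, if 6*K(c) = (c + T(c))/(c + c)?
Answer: -244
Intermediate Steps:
T(t) = t + t²
K(c) = (c + c*(1 + c))/(12*c) (K(c) = ((c + c*(1 + c))/(c + c))/6 = ((c + c*(1 + c))/((2*c)))/6 = ((c + c*(1 + c))*(1/(2*c)))/6 = ((c + c*(1 + c))/(2*c))/6 = (c + c*(1 + c))/(12*c))
K(6)*(-135) - 154 = (⅙ + (1/12)*6)*(-135) - 154 = (⅙ + ½)*(-135) - 154 = (⅔)*(-135) - 154 = -90 - 154 = -244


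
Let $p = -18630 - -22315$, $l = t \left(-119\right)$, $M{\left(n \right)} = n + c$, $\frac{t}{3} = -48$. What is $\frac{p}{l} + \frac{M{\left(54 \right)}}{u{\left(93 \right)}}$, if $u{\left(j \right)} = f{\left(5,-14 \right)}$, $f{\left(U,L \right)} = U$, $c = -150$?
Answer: $- \frac{1626631}{85680} \approx -18.985$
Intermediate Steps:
$t = -144$ ($t = 3 \left(-48\right) = -144$)
$u{\left(j \right)} = 5$
$M{\left(n \right)} = -150 + n$ ($M{\left(n \right)} = n - 150 = -150 + n$)
$l = 17136$ ($l = \left(-144\right) \left(-119\right) = 17136$)
$p = 3685$ ($p = -18630 + 22315 = 3685$)
$\frac{p}{l} + \frac{M{\left(54 \right)}}{u{\left(93 \right)}} = \frac{3685}{17136} + \frac{-150 + 54}{5} = 3685 \cdot \frac{1}{17136} - \frac{96}{5} = \frac{3685}{17136} - \frac{96}{5} = - \frac{1626631}{85680}$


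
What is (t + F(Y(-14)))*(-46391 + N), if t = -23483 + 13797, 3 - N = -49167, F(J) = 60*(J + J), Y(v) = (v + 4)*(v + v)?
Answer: 66457006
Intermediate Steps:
Y(v) = 2*v*(4 + v) (Y(v) = (4 + v)*(2*v) = 2*v*(4 + v))
F(J) = 120*J (F(J) = 60*(2*J) = 120*J)
N = 49170 (N = 3 - 1*(-49167) = 3 + 49167 = 49170)
t = -9686
(t + F(Y(-14)))*(-46391 + N) = (-9686 + 120*(2*(-14)*(4 - 14)))*(-46391 + 49170) = (-9686 + 120*(2*(-14)*(-10)))*2779 = (-9686 + 120*280)*2779 = (-9686 + 33600)*2779 = 23914*2779 = 66457006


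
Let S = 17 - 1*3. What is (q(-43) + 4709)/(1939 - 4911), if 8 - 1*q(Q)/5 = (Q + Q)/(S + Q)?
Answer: -137291/86188 ≈ -1.5929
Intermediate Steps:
S = 14 (S = 17 - 3 = 14)
q(Q) = 40 - 10*Q/(14 + Q) (q(Q) = 40 - 5*(Q + Q)/(14 + Q) = 40 - 5*2*Q/(14 + Q) = 40 - 10*Q/(14 + Q))
(q(-43) + 4709)/(1939 - 4911) = (10*(56 + 3*(-43))/(14 - 43) + 4709)/(1939 - 4911) = (10*(56 - 129)/(-29) + 4709)/(-2972) = (10*(-1/29)*(-73) + 4709)*(-1/2972) = (730/29 + 4709)*(-1/2972) = (137291/29)*(-1/2972) = -137291/86188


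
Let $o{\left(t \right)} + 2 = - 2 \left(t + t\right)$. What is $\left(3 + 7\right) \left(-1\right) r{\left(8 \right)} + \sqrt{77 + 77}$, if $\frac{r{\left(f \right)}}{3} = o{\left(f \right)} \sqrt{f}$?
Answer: $\sqrt{154} + 2040 \sqrt{2} \approx 2897.4$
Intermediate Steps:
$o{\left(t \right)} = -2 - 4 t$ ($o{\left(t \right)} = -2 - 2 \left(t + t\right) = -2 - 2 \cdot 2 t = -2 - 4 t$)
$r{\left(f \right)} = 3 \sqrt{f} \left(-2 - 4 f\right)$ ($r{\left(f \right)} = 3 \left(-2 - 4 f\right) \sqrt{f} = 3 \sqrt{f} \left(-2 - 4 f\right)$)
$\left(3 + 7\right) \left(-1\right) r{\left(8 \right)} + \sqrt{77 + 77} = \left(3 + 7\right) \left(-1\right) \sqrt{8} \left(-6 - 96\right) + \sqrt{77 + 77} = 10 \left(-1\right) 2 \sqrt{2} \left(-6 - 96\right) + \sqrt{154} = - 10 \cdot 2 \sqrt{2} \left(-102\right) + \sqrt{154} = - 10 \left(- 204 \sqrt{2}\right) + \sqrt{154} = 2040 \sqrt{2} + \sqrt{154} = \sqrt{154} + 2040 \sqrt{2}$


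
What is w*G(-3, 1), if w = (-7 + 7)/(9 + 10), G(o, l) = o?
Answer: 0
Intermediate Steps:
w = 0 (w = 0/19 = 0*(1/19) = 0)
w*G(-3, 1) = 0*(-3) = 0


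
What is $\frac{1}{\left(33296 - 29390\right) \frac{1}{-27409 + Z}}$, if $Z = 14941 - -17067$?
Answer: $\frac{73}{62} \approx 1.1774$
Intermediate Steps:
$Z = 32008$ ($Z = 14941 + 17067 = 32008$)
$\frac{1}{\left(33296 - 29390\right) \frac{1}{-27409 + Z}} = \frac{1}{\left(33296 - 29390\right) \frac{1}{-27409 + 32008}} = \frac{1}{3906 \cdot \frac{1}{4599}} = \frac{1}{\frac{62}{73}} = \frac{73}{62}$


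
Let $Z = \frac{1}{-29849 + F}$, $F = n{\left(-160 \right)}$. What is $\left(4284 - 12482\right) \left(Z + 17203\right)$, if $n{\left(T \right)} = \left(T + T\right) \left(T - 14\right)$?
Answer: $- \frac{3642950949412}{25831} \approx -1.4103 \cdot 10^{8}$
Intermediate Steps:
$n{\left(T \right)} = 2 T \left(-14 + T\right)$
$F = 55680$ ($F = 2 \left(-160\right) \left(-14 - 160\right) = 2 \left(-160\right) \left(-174\right) = 55680$)
$Z = \frac{1}{25831}$ ($Z = \frac{1}{-29849 + 55680} = \frac{1}{25831} \approx 3.8713 \cdot 10^{-5}$)
$\left(4284 - 12482\right) \left(Z + 17203\right) = \left(4284 - 12482\right) \left(\frac{1}{25831} + 17203\right) = \left(-8198\right) \frac{444370694}{25831} = - \frac{3642950949412}{25831}$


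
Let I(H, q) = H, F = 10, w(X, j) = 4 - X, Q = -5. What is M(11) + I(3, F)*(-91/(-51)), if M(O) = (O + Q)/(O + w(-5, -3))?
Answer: 961/170 ≈ 5.6529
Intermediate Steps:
M(O) = (-5 + O)/(9 + O) (M(O) = (O - 5)/(O + (4 - 1*(-5))) = (-5 + O)/(O + (4 + 5)) = (-5 + O)/(O + 9) = (-5 + O)/(9 + O))
M(11) + I(3, F)*(-91/(-51)) = (-5 + 11)/(9 + 11) + 3*(-91/(-51)) = 6/20 + 3*(-91*(-1/51)) = (1/20)*6 + 3*(91/51) = 3/10 + 91/17 = 961/170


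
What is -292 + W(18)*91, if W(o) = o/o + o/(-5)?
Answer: -2643/5 ≈ -528.60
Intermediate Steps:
W(o) = 1 - o/5 (W(o) = 1 + o*(-1/5) = 1 - o/5)
-292 + W(18)*91 = -292 + (1 - 1/5*18)*91 = -292 + (1 - 18/5)*91 = -292 - 13/5*91 = -292 - 1183/5 = -2643/5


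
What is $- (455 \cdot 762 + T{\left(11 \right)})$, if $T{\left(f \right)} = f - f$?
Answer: $-346710$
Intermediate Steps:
$T{\left(f \right)} = 0$
$- (455 \cdot 762 + T{\left(11 \right)}) = - (455 \cdot 762 + 0) = - (346710 + 0) = \left(-1\right) 346710 = -346710$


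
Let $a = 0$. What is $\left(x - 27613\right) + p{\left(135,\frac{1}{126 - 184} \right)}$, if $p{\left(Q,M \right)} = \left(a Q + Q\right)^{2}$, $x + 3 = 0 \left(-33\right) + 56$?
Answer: $-9335$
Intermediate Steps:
$x = 53$ ($x = -3 + \left(0 \left(-33\right) + 56\right) = -3 + \left(0 + 56\right) = -3 + 56 = 53$)
$p{\left(Q,M \right)} = Q^{2}$ ($p{\left(Q,M \right)} = \left(0 Q + Q\right)^{2} = \left(0 + Q\right)^{2} = Q^{2}$)
$\left(x - 27613\right) + p{\left(135,\frac{1}{126 - 184} \right)} = \left(53 - 27613\right) + 135^{2} = -27560 + 18225 = -9335$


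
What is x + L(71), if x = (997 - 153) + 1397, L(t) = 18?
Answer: 2259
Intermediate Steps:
x = 2241 (x = 844 + 1397 = 2241)
x + L(71) = 2241 + 18 = 2259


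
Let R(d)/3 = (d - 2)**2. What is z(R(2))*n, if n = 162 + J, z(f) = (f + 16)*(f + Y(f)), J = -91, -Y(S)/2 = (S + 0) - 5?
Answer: 11360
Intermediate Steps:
Y(S) = 10 - 2*S (Y(S) = -2*((S + 0) - 5) = -2*(S - 5) = -2*(-5 + S) = 10 - 2*S)
R(d) = 3*(-2 + d)**2 (R(d) = 3*(d - 2)**2 = 3*(-2 + d)**2)
z(f) = (10 - f)*(16 + f) (z(f) = (f + 16)*(f + (10 - 2*f)) = (16 + f)*(10 - f) = (10 - f)*(16 + f))
n = 71 (n = 162 - 91 = 71)
z(R(2))*n = (160 - (3*(-2 + 2)**2)**2 - 18*(-2 + 2)**2)*71 = (160 - (3*0**2)**2 - 18*0**2)*71 = (160 - (3*0)**2 - 18*0)*71 = (160 - 1*0**2 - 6*0)*71 = (160 - 1*0 + 0)*71 = (160 + 0 + 0)*71 = 160*71 = 11360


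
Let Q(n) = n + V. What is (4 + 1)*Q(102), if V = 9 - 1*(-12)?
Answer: 615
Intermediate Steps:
V = 21 (V = 9 + 12 = 21)
Q(n) = 21 + n (Q(n) = n + 21 = 21 + n)
(4 + 1)*Q(102) = (4 + 1)*(21 + 102) = 5*123 = 615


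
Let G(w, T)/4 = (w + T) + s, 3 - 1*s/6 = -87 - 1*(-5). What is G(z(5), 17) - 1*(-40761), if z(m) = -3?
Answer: 42857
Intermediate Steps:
s = 510 (s = 18 - 6*(-87 - 1*(-5)) = 18 - 6*(-87 + 5) = 18 - 6*(-82) = 18 + 492 = 510)
G(w, T) = 2040 + 4*T + 4*w (G(w, T) = 4*((w + T) + 510) = 4*((T + w) + 510) = 4*(510 + T + w) = 2040 + 4*T + 4*w)
G(z(5), 17) - 1*(-40761) = (2040 + 4*17 + 4*(-3)) - 1*(-40761) = (2040 + 68 - 12) + 40761 = 2096 + 40761 = 42857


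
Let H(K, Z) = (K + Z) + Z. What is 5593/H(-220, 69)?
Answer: -5593/82 ≈ -68.207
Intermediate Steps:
H(K, Z) = K + 2*Z
5593/H(-220, 69) = 5593/(-220 + 2*69) = 5593/(-220 + 138) = 5593/(-82) = 5593*(-1/82) = -5593/82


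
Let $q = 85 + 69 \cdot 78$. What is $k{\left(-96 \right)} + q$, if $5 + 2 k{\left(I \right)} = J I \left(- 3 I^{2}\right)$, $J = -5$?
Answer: $- \frac{13260111}{2} \approx -6.6301 \cdot 10^{6}$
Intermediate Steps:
$k{\left(I \right)} = - \frac{5}{2} + \frac{15 I^{3}}{2}$ ($k{\left(I \right)} = - \frac{5}{2} + \frac{- 5 I \left(- 3 I^{2}\right)}{2} = - \frac{5}{2} + \frac{15 I^{3}}{2}$)
$q = 5467$ ($q = 85 + 5382 = 5467$)
$k{\left(-96 \right)} + q = \left(- \frac{5}{2} + \frac{15 \left(-96\right)^{3}}{2}\right) + 5467 = \left(- \frac{5}{2} + \frac{15}{2} \left(-884736\right)\right) + 5467 = \left(- \frac{5}{2} - 6635520\right) + 5467 = - \frac{13271045}{2} + 5467 = - \frac{13260111}{2}$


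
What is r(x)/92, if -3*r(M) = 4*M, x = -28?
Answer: 28/69 ≈ 0.40580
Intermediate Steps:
r(M) = -4*M/3
r(x)/92 = -4/3*(-28)/92 = (112/3)*(1/92) = 28/69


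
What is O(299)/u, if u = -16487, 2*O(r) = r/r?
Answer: -1/32974 ≈ -3.0327e-5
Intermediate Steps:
O(r) = ½ (O(r) = (r/r)/2 = (½)*1 = ½)
O(299)/u = (½)/(-16487) = (½)*(-1/16487) = -1/32974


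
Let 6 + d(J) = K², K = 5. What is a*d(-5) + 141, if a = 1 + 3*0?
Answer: 160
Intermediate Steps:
d(J) = 19 (d(J) = -6 + 5² = -6 + 25 = 19)
a = 1 (a = 1 + 0 = 1)
a*d(-5) + 141 = 1*19 + 141 = 19 + 141 = 160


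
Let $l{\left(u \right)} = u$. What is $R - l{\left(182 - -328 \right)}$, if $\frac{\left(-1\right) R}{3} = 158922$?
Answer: $-477276$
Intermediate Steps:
$R = -476766$ ($R = \left(-3\right) 158922 = -476766$)
$R - l{\left(182 - -328 \right)} = -476766 - \left(182 - -328\right) = -476766 - \left(182 + 328\right) = -476766 - 510 = -477276$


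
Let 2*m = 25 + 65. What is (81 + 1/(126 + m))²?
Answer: 191877904/29241 ≈ 6561.9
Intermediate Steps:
m = 45 (m = (25 + 65)/2 = (½)*90 = 45)
(81 + 1/(126 + m))² = (81 + 1/(126 + 45))² = (81 + 1/171)² = (13852/171)² = 191877904/29241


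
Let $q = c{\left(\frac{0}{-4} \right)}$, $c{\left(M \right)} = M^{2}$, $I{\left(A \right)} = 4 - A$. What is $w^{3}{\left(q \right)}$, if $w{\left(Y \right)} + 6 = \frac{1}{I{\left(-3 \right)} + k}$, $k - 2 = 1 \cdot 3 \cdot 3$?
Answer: $- \frac{1225043}{5832} \approx -210.06$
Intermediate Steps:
$k = 11$ ($k = 2 + 1 \cdot 3 \cdot 3 = 2 + 3 \cdot 3 = 2 + 9 = 11$)
$q = 0$ ($q = \left(\frac{0}{-4}\right)^{2} = \left(0 \left(- \frac{1}{4}\right)\right)^{2} = 0^{2} = 0$)
$w{\left(Y \right)} = - \frac{107}{18}$ ($w{\left(Y \right)} = -6 + \frac{1}{\left(4 - -3\right) + 11} = -6 + \frac{1}{\left(4 + 3\right) + 11} = -6 + \frac{1}{7 + 11} = -6 + \frac{1}{18} = - \frac{107}{18}$)
$w^{3}{\left(q \right)} = \left(- \frac{107}{18}\right)^{3} = - \frac{1225043}{5832}$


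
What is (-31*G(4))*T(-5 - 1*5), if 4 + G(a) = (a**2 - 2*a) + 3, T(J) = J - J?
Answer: 0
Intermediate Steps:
T(J) = 0
G(a) = -1 + a**2 - 2*a (G(a) = -4 + ((a**2 - 2*a) + 3) = -4 + (3 + a**2 - 2*a) = -1 + a**2 - 2*a)
(-31*G(4))*T(-5 - 1*5) = -31*(-1 + 4**2 - 2*4)*0 = -31*(-1 + 16 - 8)*0 = -31*7*0 = -217*0 = 0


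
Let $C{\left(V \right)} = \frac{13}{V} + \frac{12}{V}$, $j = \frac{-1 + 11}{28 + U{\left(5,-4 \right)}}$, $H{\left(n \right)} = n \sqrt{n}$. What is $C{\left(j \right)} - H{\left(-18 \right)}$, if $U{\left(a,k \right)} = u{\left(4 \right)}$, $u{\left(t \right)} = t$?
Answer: $80 + 54 i \sqrt{2} \approx 80.0 + 76.368 i$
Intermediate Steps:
$H{\left(n \right)} = n^{\frac{3}{2}}$
$U{\left(a,k \right)} = 4$
$j = \frac{5}{16}$ ($j = \frac{-1 + 11}{28 + 4} = \frac{10}{32} = 10 \cdot \frac{1}{32} = \frac{5}{16} \approx 0.3125$)
$C{\left(V \right)} = \frac{25}{V}$
$C{\left(j \right)} - H{\left(-18 \right)} = \frac{25}{\frac{5}{16}} - \left(-18\right)^{\frac{3}{2}} = 25 \cdot \frac{16}{5} - - 54 i \sqrt{2} = 80 + 54 i \sqrt{2}$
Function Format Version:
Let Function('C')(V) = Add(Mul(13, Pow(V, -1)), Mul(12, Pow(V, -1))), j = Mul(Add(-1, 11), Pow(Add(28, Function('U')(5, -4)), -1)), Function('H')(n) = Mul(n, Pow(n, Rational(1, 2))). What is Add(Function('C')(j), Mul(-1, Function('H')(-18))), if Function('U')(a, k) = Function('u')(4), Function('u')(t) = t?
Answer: Add(80, Mul(54, I, Pow(2, Rational(1, 2)))) ≈ Add(80.000, Mul(76.368, I))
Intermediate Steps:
Function('H')(n) = Pow(n, Rational(3, 2))
Function('U')(a, k) = 4
j = Rational(5, 16) (j = Mul(Add(-1, 11), Pow(Add(28, 4), -1)) = Mul(10, Pow(32, -1)) = Mul(10, Rational(1, 32)) = Rational(5, 16) ≈ 0.31250)
Function('C')(V) = Mul(25, Pow(V, -1))
Add(Function('C')(j), Mul(-1, Function('H')(-18))) = Add(Mul(25, Pow(Rational(5, 16), -1)), Mul(-1, Pow(-18, Rational(3, 2)))) = Add(Mul(25, Rational(16, 5)), Mul(-1, Mul(-54, I, Pow(2, Rational(1, 2))))) = Add(80, Mul(54, I, Pow(2, Rational(1, 2))))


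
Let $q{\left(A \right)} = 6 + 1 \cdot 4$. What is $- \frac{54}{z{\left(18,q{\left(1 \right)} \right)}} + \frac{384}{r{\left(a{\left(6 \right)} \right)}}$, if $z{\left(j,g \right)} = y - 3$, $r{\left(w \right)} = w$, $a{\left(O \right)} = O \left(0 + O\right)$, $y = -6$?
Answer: $\frac{50}{3} \approx 16.667$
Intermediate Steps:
$a{\left(O \right)} = O^{2}$ ($a{\left(O \right)} = O O = O^{2}$)
$q{\left(A \right)} = 10$ ($q{\left(A \right)} = 6 + 4 = 10$)
$z{\left(j,g \right)} = -9$ ($z{\left(j,g \right)} = -6 - 3 = -9$)
$- \frac{54}{z{\left(18,q{\left(1 \right)} \right)}} + \frac{384}{r{\left(a{\left(6 \right)} \right)}} = - \frac{54}{-9} + \frac{384}{6^{2}} = \left(-54\right) \left(- \frac{1}{9}\right) + \frac{384}{36} = 6 + 384 \cdot \frac{1}{36} = 6 + \frac{32}{3} = \frac{50}{3}$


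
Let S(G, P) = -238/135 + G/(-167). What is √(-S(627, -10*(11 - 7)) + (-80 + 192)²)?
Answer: √708736821855/7515 ≈ 112.02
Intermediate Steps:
S(G, P) = -238/135 - G/167 (S(G, P) = -238*1/135 + G*(-1/167) = -238/135 - G/167)
√(-S(627, -10*(11 - 7)) + (-80 + 192)²) = √(-(-238/135 - 1/167*627) + (-80 + 192)²) = √(-(-238/135 - 627/167) + 112²) = √(-1*(-124391/22545) + 12544) = √(124391/22545 + 12544) = √(282928871/22545) = √708736821855/7515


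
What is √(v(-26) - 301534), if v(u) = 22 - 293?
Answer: I*√301805 ≈ 549.37*I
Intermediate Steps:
v(u) = -271
√(v(-26) - 301534) = √(-271 - 301534) = √(-301805) = I*√301805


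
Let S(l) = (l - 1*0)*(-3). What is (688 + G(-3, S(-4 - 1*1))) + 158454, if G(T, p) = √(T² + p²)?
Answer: 159142 + 3*√26 ≈ 1.5916e+5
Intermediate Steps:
S(l) = -3*l (S(l) = (l + 0)*(-3) = l*(-3) = -3*l)
(688 + G(-3, S(-4 - 1*1))) + 158454 = (688 + √((-3)² + (-3*(-4 - 1*1))²)) + 158454 = (688 + √(9 + (-3*(-4 - 1))²)) + 158454 = (688 + √(9 + (-3*(-5))²)) + 158454 = (688 + √(9 + 15²)) + 158454 = (688 + √(9 + 225)) + 158454 = (688 + √234) + 158454 = (688 + 3*√26) + 158454 = 159142 + 3*√26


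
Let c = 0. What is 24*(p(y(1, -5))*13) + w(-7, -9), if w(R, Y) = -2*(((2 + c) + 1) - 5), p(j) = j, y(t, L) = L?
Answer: -1556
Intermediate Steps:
w(R, Y) = 4 (w(R, Y) = -2*(((2 + 0) + 1) - 5) = -2*((2 + 1) - 5) = -2*(3 - 5) = -2*(-2) = 4)
24*(p(y(1, -5))*13) + w(-7, -9) = 24*(-5*13) + 4 = 24*(-65) + 4 = -1560 + 4 = -1556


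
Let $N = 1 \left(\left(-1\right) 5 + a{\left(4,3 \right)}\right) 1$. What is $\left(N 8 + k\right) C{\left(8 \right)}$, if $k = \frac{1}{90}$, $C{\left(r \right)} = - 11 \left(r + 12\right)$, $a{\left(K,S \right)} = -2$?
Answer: $\frac{110858}{9} \approx 12318.0$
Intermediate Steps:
$C{\left(r \right)} = -132 - 11 r$ ($C{\left(r \right)} = - 11 \left(12 + r\right) = -132 - 11 r$)
$N = -7$ ($N = 1 \left(\left(-1\right) 5 - 2\right) 1 = 1 \left(-5 - 2\right) 1 = 1 \left(-7\right) 1 = \left(-7\right) 1 = -7$)
$k = \frac{1}{90} \approx 0.011111$
$\left(N 8 + k\right) C{\left(8 \right)} = \left(\left(-7\right) 8 + \frac{1}{90}\right) \left(-132 - 88\right) = \left(-56 + \frac{1}{90}\right) \left(-132 - 88\right) = \left(- \frac{5039}{90}\right) \left(-220\right) = \frac{110858}{9}$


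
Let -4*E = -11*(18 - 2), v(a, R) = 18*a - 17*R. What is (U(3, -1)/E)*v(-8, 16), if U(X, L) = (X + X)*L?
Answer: 624/11 ≈ 56.727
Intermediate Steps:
v(a, R) = -17*R + 18*a
U(X, L) = 2*L*X (U(X, L) = (2*X)*L = 2*L*X)
E = 44 (E = -(-11)*(18 - 2)/4 = -(-11)*16/4 = -1/4*(-176) = 44)
(U(3, -1)/E)*v(-8, 16) = ((2*(-1)*3)/44)*(-17*16 + 18*(-8)) = (-6*1/44)*(-272 - 144) = -3/22*(-416) = 624/11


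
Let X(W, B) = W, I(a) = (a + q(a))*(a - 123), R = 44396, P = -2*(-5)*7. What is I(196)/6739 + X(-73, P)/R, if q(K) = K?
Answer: 1269943989/299184644 ≈ 4.2447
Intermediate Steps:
P = 70 (P = 10*7 = 70)
I(a) = 2*a*(-123 + a) (I(a) = (a + a)*(a - 123) = (2*a)*(-123 + a) = 2*a*(-123 + a))
I(196)/6739 + X(-73, P)/R = (2*196*(-123 + 196))/6739 - 73/44396 = (2*196*73)*(1/6739) - 73*1/44396 = 28616*(1/6739) - 73/44396 = 28616/6739 - 73/44396 = 1269943989/299184644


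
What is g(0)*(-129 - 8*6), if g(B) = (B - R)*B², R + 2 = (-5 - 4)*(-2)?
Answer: 0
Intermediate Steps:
R = 16 (R = -2 + (-5 - 4)*(-2) = -2 - 9*(-2) = -2 + 18 = 16)
g(B) = B²*(-16 + B) (g(B) = (B - 1*16)*B² = (B - 16)*B² = (-16 + B)*B² = B²*(-16 + B))
g(0)*(-129 - 8*6) = (0²*(-16 + 0))*(-129 - 8*6) = (0*(-16))*(-129 - 48) = 0*(-177) = 0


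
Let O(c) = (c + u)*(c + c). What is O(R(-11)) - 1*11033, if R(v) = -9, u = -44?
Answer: -10079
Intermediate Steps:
O(c) = 2*c*(-44 + c) (O(c) = (c - 44)*(c + c) = (-44 + c)*(2*c) = 2*c*(-44 + c))
O(R(-11)) - 1*11033 = 2*(-9)*(-44 - 9) - 1*11033 = 2*(-9)*(-53) - 11033 = 954 - 11033 = -10079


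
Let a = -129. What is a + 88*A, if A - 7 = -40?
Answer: -3033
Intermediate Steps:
A = -33 (A = 7 - 40 = -33)
a + 88*A = -129 + 88*(-33) = -129 - 2904 = -3033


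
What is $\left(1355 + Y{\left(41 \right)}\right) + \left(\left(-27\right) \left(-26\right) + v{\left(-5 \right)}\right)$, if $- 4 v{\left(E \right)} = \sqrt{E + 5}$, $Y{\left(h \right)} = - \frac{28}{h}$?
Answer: $\frac{84309}{41} \approx 2056.3$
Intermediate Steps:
$v{\left(E \right)} = - \frac{\sqrt{5 + E}}{4}$ ($v{\left(E \right)} = - \frac{\sqrt{E + 5}}{4} = - \frac{\sqrt{5 + E}}{4}$)
$\left(1355 + Y{\left(41 \right)}\right) + \left(\left(-27\right) \left(-26\right) + v{\left(-5 \right)}\right) = \left(1355 - \frac{28}{41}\right) - \left(-702 + \frac{\sqrt{5 - 5}}{4}\right) = \left(1355 - \frac{28}{41}\right) + \left(702 - \frac{\sqrt{0}}{4}\right) = \left(1355 - \frac{28}{41}\right) + \left(702 - 0\right) = \frac{55527}{41} + \left(702 + 0\right) = \frac{55527}{41} + 702 = \frac{84309}{41}$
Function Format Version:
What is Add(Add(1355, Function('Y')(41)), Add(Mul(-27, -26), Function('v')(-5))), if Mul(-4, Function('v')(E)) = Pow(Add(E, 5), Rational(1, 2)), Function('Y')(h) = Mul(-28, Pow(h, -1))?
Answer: Rational(84309, 41) ≈ 2056.3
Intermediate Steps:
Function('v')(E) = Mul(Rational(-1, 4), Pow(Add(5, E), Rational(1, 2))) (Function('v')(E) = Mul(Rational(-1, 4), Pow(Add(E, 5), Rational(1, 2))) = Mul(Rational(-1, 4), Pow(Add(5, E), Rational(1, 2))))
Add(Add(1355, Function('Y')(41)), Add(Mul(-27, -26), Function('v')(-5))) = Add(Add(1355, Mul(-28, Pow(41, -1))), Add(Mul(-27, -26), Mul(Rational(-1, 4), Pow(Add(5, -5), Rational(1, 2))))) = Add(Add(1355, Mul(-28, Rational(1, 41))), Add(702, Mul(Rational(-1, 4), Pow(0, Rational(1, 2))))) = Add(Add(1355, Rational(-28, 41)), Add(702, Mul(Rational(-1, 4), 0))) = Add(Rational(55527, 41), Add(702, 0)) = Add(Rational(55527, 41), 702) = Rational(84309, 41)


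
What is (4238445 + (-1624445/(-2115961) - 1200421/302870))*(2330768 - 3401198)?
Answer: -9379219920985027246707/2067293897 ≈ -4.5370e+12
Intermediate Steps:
(4238445 + (-1624445/(-2115961) - 1200421/302870))*(2330768 - 3401198) = (4238445 + (-1624445*(-1/2115961) - 1200421*1/302870))*(-1070430) = (4238445 + (1624445/2115961 - 1200421/302870))*(-1070430) = (4238445 - 2048048362431/640861108070)*(-1070430) = (2716252511145388719/640861108070)*(-1070430) = -9379219920985027246707/2067293897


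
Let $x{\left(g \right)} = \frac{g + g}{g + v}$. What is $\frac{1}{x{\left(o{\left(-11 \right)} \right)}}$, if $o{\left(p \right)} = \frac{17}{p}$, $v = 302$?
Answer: $- \frac{3305}{34} \approx -97.206$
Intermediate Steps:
$x{\left(g \right)} = \frac{2 g}{302 + g}$ ($x{\left(g \right)} = \frac{g + g}{g + 302} = \frac{2 g}{302 + g}$)
$\frac{1}{x{\left(o{\left(-11 \right)} \right)}} = \frac{1}{2 \frac{17}{-11} \frac{1}{302 + \frac{17}{-11}}} = \frac{1}{2 \cdot 17 \left(- \frac{1}{11}\right) \frac{1}{302 + 17 \left(- \frac{1}{11}\right)}} = \frac{1}{2 \left(- \frac{17}{11}\right) \frac{1}{302 - \frac{17}{11}}} = \frac{1}{2 \left(- \frac{17}{11}\right) \frac{1}{\frac{3305}{11}}} = \frac{1}{2 \left(- \frac{17}{11}\right) \frac{11}{3305}} = \frac{1}{- \frac{34}{3305}} = - \frac{3305}{34}$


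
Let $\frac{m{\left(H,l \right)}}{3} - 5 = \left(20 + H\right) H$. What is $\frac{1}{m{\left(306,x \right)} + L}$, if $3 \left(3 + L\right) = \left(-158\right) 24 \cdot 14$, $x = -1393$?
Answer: $\frac{1}{281584} \approx 3.5513 \cdot 10^{-6}$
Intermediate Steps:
$m{\left(H,l \right)} = 15 + 3 H \left(20 + H\right)$ ($m{\left(H,l \right)} = 15 + 3 \left(20 + H\right) H = 15 + 3 H \left(20 + H\right)$)
$L = -17699$ ($L = -3 + \frac{\left(-158\right) 24 \cdot 14}{3} = -3 + \frac{\left(-3792\right) 14}{3} = -3 + \frac{1}{3} \left(-53088\right) = -3 - 17696 = -17699$)
$\frac{1}{m{\left(306,x \right)} + L} = \frac{1}{\left(15 + 3 \cdot 306^{2} + 60 \cdot 306\right) - 17699} = \frac{1}{\left(15 + 3 \cdot 93636 + 18360\right) - 17699} = \frac{1}{\left(15 + 280908 + 18360\right) - 17699} = \frac{1}{299283 - 17699} = \frac{1}{281584}$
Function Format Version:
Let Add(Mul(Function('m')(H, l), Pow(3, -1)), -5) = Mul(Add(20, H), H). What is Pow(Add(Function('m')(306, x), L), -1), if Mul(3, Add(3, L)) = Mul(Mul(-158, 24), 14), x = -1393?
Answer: Rational(1, 281584) ≈ 3.5513e-6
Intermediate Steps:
Function('m')(H, l) = Add(15, Mul(3, H, Add(20, H))) (Function('m')(H, l) = Add(15, Mul(3, Mul(Add(20, H), H))) = Add(15, Mul(3, Mul(H, Add(20, H)))) = Add(15, Mul(3, H, Add(20, H))))
L = -17699 (L = Add(-3, Mul(Rational(1, 3), Mul(Mul(-158, 24), 14))) = Add(-3, Mul(Rational(1, 3), Mul(-3792, 14))) = Add(-3, Mul(Rational(1, 3), -53088)) = Add(-3, -17696) = -17699)
Pow(Add(Function('m')(306, x), L), -1) = Pow(Add(Add(15, Mul(3, Pow(306, 2)), Mul(60, 306)), -17699), -1) = Pow(Add(Add(15, Mul(3, 93636), 18360), -17699), -1) = Pow(Add(Add(15, 280908, 18360), -17699), -1) = Pow(Add(299283, -17699), -1) = Pow(281584, -1) = Rational(1, 281584)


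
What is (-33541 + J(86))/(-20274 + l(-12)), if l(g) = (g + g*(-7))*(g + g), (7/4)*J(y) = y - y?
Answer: 33541/22002 ≈ 1.5245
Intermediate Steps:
J(y) = 0 (J(y) = 4*(y - y)/7 = (4/7)*0 = 0)
l(g) = -12*g² (l(g) = (g - 7*g)*(2*g) = (-6*g)*(2*g) = -12*g²)
(-33541 + J(86))/(-20274 + l(-12)) = (-33541 + 0)/(-20274 - 12*(-12)²) = -33541/(-20274 - 12*144) = -33541/(-20274 - 1728) = -33541/(-22002) = -33541*(-1/22002) = 33541/22002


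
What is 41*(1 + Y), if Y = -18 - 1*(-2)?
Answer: -615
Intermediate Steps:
Y = -16 (Y = -18 + 2 = -16)
41*(1 + Y) = 41*(1 - 16) = 41*(-15) = -615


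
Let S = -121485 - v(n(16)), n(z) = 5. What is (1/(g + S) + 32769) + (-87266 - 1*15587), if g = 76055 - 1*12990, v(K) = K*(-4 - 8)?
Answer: -4090102241/58360 ≈ -70084.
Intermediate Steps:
v(K) = -12*K (v(K) = K*(-12) = -12*K)
g = 63065 (g = 76055 - 12990 = 63065)
S = -121425 (S = -121485 - (-12)*5 = -121485 - 1*(-60) = -121485 + 60 = -121425)
(1/(g + S) + 32769) + (-87266 - 1*15587) = (1/(63065 - 121425) + 32769) + (-87266 - 1*15587) = (1/(-58360) + 32769) + (-87266 - 15587) = (-1/58360 + 32769) - 102853 = 1912398839/58360 - 102853 = -4090102241/58360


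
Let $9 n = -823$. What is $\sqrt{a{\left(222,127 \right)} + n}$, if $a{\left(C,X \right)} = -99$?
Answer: $\frac{i \sqrt{1714}}{3} \approx 13.8 i$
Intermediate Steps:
$n = - \frac{823}{9}$ ($n = \frac{1}{9} \left(-823\right) = - \frac{823}{9} \approx -91.444$)
$\sqrt{a{\left(222,127 \right)} + n} = \sqrt{-99 - \frac{823}{9}} = \sqrt{- \frac{1714}{9}} = \frac{i \sqrt{1714}}{3}$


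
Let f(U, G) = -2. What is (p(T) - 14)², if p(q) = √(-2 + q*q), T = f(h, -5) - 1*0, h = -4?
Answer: (14 - √2)² ≈ 158.40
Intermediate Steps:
T = -2 (T = -2 - 1*0 = -2 + 0 = -2)
p(q) = √(-2 + q²)
(p(T) - 14)² = (√(-2 + (-2)²) - 14)² = (√(-2 + 4) - 14)² = (√2 - 14)² = (-14 + √2)²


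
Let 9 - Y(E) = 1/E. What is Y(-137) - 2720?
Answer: -371406/137 ≈ -2711.0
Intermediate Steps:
Y(E) = 9 - 1/E
Y(-137) - 2720 = (9 - 1/(-137)) - 2720 = (9 - 1*(-1/137)) - 2720 = (9 + 1/137) - 2720 = 1234/137 - 2720 = -371406/137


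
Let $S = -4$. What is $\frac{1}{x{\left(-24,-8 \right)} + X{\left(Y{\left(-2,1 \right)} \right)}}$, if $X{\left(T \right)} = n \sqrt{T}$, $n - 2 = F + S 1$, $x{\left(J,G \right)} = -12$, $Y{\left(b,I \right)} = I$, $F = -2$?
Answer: $- \frac{1}{16} \approx -0.0625$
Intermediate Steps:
$n = -4$ ($n = 2 - 6 = -4$)
$X{\left(T \right)} = - 4 \sqrt{T}$
$\frac{1}{x{\left(-24,-8 \right)} + X{\left(Y{\left(-2,1 \right)} \right)}} = \frac{1}{-12 - 4 \sqrt{1}} = \frac{1}{-12 - 4} = \frac{1}{-16} = - \frac{1}{16}$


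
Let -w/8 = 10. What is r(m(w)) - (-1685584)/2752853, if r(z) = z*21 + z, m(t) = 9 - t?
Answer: 5391771758/2752853 ≈ 1958.6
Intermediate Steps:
w = -80 (w = -8*10 = -80)
r(z) = 22*z (r(z) = 21*z + z = 22*z)
r(m(w)) - (-1685584)/2752853 = 22*(9 - 1*(-80)) - (-1685584)/2752853 = 22*(9 + 80) - (-1685584)/2752853 = 22*89 - 1*(-1685584/2752853) = 1958 + 1685584/2752853 = 5391771758/2752853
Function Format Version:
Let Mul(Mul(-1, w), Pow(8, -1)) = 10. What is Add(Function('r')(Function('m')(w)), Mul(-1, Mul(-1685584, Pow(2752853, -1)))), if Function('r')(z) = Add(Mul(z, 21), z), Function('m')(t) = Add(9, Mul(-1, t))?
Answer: Rational(5391771758, 2752853) ≈ 1958.6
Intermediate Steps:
w = -80 (w = Mul(-8, 10) = -80)
Function('r')(z) = Mul(22, z) (Function('r')(z) = Add(Mul(21, z), z) = Mul(22, z))
Add(Function('r')(Function('m')(w)), Mul(-1, Mul(-1685584, Pow(2752853, -1)))) = Add(Mul(22, Add(9, Mul(-1, -80))), Mul(-1, Mul(-1685584, Pow(2752853, -1)))) = Add(Mul(22, Add(9, 80)), Mul(-1, Mul(-1685584, Rational(1, 2752853)))) = Add(Mul(22, 89), Mul(-1, Rational(-1685584, 2752853))) = Add(1958, Rational(1685584, 2752853)) = Rational(5391771758, 2752853)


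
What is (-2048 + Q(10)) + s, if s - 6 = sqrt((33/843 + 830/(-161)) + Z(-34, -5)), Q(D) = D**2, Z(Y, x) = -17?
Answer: -1942 + 2*I*sqrt(11316538499)/45241 ≈ -1942.0 + 4.7028*I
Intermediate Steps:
s = 6 + 2*I*sqrt(11316538499)/45241 (s = 6 + sqrt((33/843 + 830/(-161)) - 17) = 6 + sqrt((33*(1/843) + 830*(-1/161)) - 17) = 6 + sqrt((11/281 - 830/161) - 17) = 6 + sqrt(-231459/45241 - 17) = 6 + sqrt(-1000556/45241) = 6 + 2*I*sqrt(11316538499)/45241 ≈ 6.0 + 4.7028*I)
(-2048 + Q(10)) + s = (-2048 + 10**2) + (6 + 2*I*sqrt(11316538499)/45241) = (-2048 + 100) + (6 + 2*I*sqrt(11316538499)/45241) = -1948 + (6 + 2*I*sqrt(11316538499)/45241) = -1942 + 2*I*sqrt(11316538499)/45241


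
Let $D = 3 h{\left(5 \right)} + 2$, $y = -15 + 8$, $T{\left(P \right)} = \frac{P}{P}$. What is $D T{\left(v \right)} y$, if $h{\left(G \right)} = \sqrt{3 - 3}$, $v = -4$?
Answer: $-14$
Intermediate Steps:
$T{\left(P \right)} = 1$
$h{\left(G \right)} = 0$ ($h{\left(G \right)} = \sqrt{0} = 0$)
$y = -7$
$D = 2$ ($D = 3 \cdot 0 + 2 = 0 + 2 = 2$)
$D T{\left(v \right)} y = 2 \cdot 1 \left(-7\right) = 2 \left(-7\right) = -14$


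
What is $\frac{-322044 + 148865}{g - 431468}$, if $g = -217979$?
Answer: $\frac{173179}{649447} \approx 0.26666$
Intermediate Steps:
$\frac{-322044 + 148865}{g - 431468} = \frac{-322044 + 148865}{-217979 - 431468} = - \frac{173179}{-649447} = \left(-173179\right) \left(- \frac{1}{649447}\right) = \frac{173179}{649447}$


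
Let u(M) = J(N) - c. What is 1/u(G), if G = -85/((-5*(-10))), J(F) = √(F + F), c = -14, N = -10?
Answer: 7/108 - I*√5/108 ≈ 0.064815 - 0.020704*I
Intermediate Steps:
J(F) = √2*√F (J(F) = √(2*F) = √2*√F)
G = -17/10 (G = -85/50 = -85*1/50 = -17/10 ≈ -1.7000)
u(M) = 14 + 2*I*√5 (u(M) = √2*√(-10) - 1*(-14) = √2*(I*√10) + 14 = 2*I*√5 + 14 = 14 + 2*I*√5)
1/u(G) = 1/(14 + 2*I*√5)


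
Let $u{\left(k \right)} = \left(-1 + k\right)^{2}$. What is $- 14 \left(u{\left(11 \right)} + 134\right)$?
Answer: $-3276$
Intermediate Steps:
$- 14 \left(u{\left(11 \right)} + 134\right) = - 14 \left(\left(-1 + 11\right)^{2} + 134\right) = - 14 \left(10^{2} + 134\right) = - 14 \left(100 + 134\right) = \left(-14\right) 234 = -3276$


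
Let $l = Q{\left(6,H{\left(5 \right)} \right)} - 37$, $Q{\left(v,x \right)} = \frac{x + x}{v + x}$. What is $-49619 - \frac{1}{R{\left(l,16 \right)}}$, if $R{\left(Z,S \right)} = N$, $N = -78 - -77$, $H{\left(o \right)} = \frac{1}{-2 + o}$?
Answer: $-49618$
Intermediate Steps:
$Q{\left(v,x \right)} = \frac{2 x}{v + x}$
$N = -1$ ($N = -78 + 77 = -1$)
$l = - \frac{701}{19}$ ($l = \frac{2}{\left(-2 + 5\right) \left(6 + \frac{1}{-2 + 5}\right)} - 37 = \frac{2}{3 \left(6 + \frac{1}{3}\right)} - 37 = 2 \cdot \frac{1}{3} \frac{1}{6 + \frac{1}{3}} - 37 = 2 \cdot \frac{1}{3} \frac{1}{\frac{19}{3}} - 37 = 2 \cdot \frac{1}{3} \cdot \frac{3}{19} - 37 = \frac{2}{19} - 37 = - \frac{701}{19} \approx -36.895$)
$R{\left(Z,S \right)} = -1$
$-49619 - \frac{1}{R{\left(l,16 \right)}} = -49619 - \frac{1}{-1} = -49619 - -1 = -49619 + 1 = -49618$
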